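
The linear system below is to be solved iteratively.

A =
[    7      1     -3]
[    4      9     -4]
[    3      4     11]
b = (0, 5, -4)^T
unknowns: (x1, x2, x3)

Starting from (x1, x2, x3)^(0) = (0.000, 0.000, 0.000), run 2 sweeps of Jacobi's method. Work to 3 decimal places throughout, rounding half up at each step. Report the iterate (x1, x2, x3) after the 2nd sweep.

Iteration 1:
  x1 = (0 - (1)·0.000 - (-3)·0.000) / (7) = 0.000
  x2 = (5 - (4)·0.000 - (-4)·0.000) / (9) = 0.556
  x3 = (-4 - (3)·0.000 - (4)·0.000) / (11) = -0.364
Iteration 2:
  x1 = (0 - (1)·0.556 - (-3)·-0.364) / (7) = -0.235
  x2 = (5 - (4)·0.000 - (-4)·-0.364) / (9) = 0.394
  x3 = (-4 - (3)·0.000 - (4)·0.556) / (11) = -0.566

(-0.235, 0.394, -0.566)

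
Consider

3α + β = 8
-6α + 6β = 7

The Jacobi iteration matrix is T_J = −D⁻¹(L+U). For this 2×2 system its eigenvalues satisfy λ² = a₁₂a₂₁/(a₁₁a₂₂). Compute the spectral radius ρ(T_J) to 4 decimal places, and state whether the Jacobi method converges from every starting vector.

a₁₂a₂₁/(a₁₁a₂₂) = (1)·(-6) / ((3)·(6)) = -0.333333
ρ = √|-0.333333| = √0.333333 = 0.5774
ρ < 1, so Jacobi converges

0.5774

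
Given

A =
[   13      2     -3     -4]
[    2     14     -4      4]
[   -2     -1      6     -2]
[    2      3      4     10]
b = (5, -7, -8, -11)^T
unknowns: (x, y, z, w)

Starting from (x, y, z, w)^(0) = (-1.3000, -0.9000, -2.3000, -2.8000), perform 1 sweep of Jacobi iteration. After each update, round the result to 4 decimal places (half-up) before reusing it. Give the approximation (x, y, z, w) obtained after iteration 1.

(-0.8692, -0.1714, -2.8500, 0.3500)

Iteration 1:
  x = (5 - (2)·-0.9000 - (-3)·-2.3000 - (-4)·-2.8000) / (13) = -0.8692
  y = (-7 - (2)·-1.3000 - (-4)·-2.3000 - (4)·-2.8000) / (14) = -0.1714
  z = (-8 - (-2)·-1.3000 - (-1)·-0.9000 - (-2)·-2.8000) / (6) = -2.8500
  w = (-11 - (2)·-1.3000 - (3)·-0.9000 - (4)·-2.3000) / (10) = 0.3500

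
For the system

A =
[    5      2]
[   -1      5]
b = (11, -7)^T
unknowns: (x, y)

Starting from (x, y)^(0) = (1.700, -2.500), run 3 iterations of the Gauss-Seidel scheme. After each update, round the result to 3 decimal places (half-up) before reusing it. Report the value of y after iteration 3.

Iteration 1:
  x = (11 - (2)·-2.500) / (5) = 3.200
  y = (-7 - (-1)·3.200) / (5) = -0.760
Iteration 2:
  x = (11 - (2)·-0.760) / (5) = 2.504
  y = (-7 - (-1)·2.504) / (5) = -0.899
Iteration 3:
  x = (11 - (2)·-0.899) / (5) = 2.560
  y = (-7 - (-1)·2.560) / (5) = -0.888

-0.888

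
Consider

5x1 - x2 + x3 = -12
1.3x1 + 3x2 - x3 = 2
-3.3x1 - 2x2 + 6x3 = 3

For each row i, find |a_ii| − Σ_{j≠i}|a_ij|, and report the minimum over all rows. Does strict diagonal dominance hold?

row 1: |5| − (1+1) = 3
row 2: |3| − (1.3+1) = 0.7
row 3: |6| − (3.3+2) = 0.7
minimum over rows = 0.7 → strictly diagonally dominant (convergence guaranteed)

0.7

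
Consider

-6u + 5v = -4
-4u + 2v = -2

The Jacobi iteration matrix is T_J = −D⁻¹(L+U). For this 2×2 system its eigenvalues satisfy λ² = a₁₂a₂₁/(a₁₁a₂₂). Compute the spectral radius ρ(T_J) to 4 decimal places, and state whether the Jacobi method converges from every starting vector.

a₁₂a₂₁/(a₁₁a₂₂) = (5)·(-4) / ((-6)·(2)) = 1.666667
ρ = √|1.666667| = √1.666667 = 1.2910
ρ > 1, so Jacobi diverges

1.2910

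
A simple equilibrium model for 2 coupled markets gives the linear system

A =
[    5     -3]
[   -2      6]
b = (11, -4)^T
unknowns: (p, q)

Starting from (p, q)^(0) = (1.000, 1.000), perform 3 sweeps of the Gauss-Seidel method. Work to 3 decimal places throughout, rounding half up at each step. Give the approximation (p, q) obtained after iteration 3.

(2.272, 0.091)

Iteration 1:
  p = (11 - (-3)·1.000) / (5) = 2.800
  q = (-4 - (-2)·2.800) / (6) = 0.267
Iteration 2:
  p = (11 - (-3)·0.267) / (5) = 2.360
  q = (-4 - (-2)·2.360) / (6) = 0.120
Iteration 3:
  p = (11 - (-3)·0.120) / (5) = 2.272
  q = (-4 - (-2)·2.272) / (6) = 0.091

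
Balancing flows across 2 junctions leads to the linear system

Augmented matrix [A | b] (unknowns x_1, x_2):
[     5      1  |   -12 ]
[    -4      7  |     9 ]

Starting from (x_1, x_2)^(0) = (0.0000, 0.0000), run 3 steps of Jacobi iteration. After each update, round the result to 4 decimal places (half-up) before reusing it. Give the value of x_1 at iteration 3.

Iteration 1:
  x_1 = (-12 - (1)·0.0000) / (5) = -2.4000
  x_2 = (9 - (-4)·0.0000) / (7) = 1.2857
Iteration 2:
  x_1 = (-12 - (1)·1.2857) / (5) = -2.6571
  x_2 = (9 - (-4)·-2.4000) / (7) = -0.0857
Iteration 3:
  x_1 = (-12 - (1)·-0.0857) / (5) = -2.3829
  x_2 = (9 - (-4)·-2.6571) / (7) = -0.2326

-2.3829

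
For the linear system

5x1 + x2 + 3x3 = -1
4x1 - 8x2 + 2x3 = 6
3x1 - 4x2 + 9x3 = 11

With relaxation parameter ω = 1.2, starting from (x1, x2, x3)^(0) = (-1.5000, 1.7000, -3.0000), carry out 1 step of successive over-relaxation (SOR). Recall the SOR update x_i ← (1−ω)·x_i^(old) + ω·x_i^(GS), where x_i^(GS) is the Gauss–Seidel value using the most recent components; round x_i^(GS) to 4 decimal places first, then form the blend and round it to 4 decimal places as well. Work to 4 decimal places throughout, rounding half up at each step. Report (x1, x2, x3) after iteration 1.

(1.8120, -1.0528, 0.7804)

Iteration 1:
  x1: GS value = (-1 - (1)·1.7000 - (3)·-3.0000) / (5) = 1.2600;  x1 ← (1−ω)·-1.5000 + ω·1.2600 = 1.8120
  x2: GS value = (6 - (4)·1.8120 - (2)·-3.0000) / (-8) = -0.5940;  x2 ← (1−ω)·1.7000 + ω·-0.5940 = -1.0528
  x3: GS value = (11 - (3)·1.8120 - (-4)·-1.0528) / (9) = 0.1503;  x3 ← (1−ω)·-3.0000 + ω·0.1503 = 0.7804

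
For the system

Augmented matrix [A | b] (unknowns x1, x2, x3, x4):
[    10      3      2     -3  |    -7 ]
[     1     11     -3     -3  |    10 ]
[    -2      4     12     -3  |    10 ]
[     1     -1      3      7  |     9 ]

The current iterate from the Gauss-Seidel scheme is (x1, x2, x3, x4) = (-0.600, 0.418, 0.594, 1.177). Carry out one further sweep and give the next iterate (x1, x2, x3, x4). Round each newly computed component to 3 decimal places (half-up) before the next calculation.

(-0.591, 1.446, 0.547, 1.342)

One sweep:
  x1 = (-7 - (3)·0.418 - (2)·0.594 - (-3)·1.177) / (10) = -0.591
  x2 = (10 - (1)·-0.591 - (-3)·0.594 - (-3)·1.177) / (11) = 1.446
  x3 = (10 - (-2)·-0.591 - (4)·1.446 - (-3)·1.177) / (12) = 0.547
  x4 = (9 - (1)·-0.591 - (-1)·1.446 - (3)·0.547) / (7) = 1.342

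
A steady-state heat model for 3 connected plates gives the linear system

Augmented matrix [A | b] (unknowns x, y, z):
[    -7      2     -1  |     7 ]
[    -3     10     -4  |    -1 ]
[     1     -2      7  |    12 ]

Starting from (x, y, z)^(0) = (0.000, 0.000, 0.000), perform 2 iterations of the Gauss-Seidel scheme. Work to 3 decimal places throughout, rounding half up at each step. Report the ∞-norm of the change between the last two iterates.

Iteration 1:
  x = (7 - (2)·0.000 - (-1)·0.000) / (-7) = -1.000
  y = (-1 - (-3)·-1.000 - (-4)·0.000) / (10) = -0.400
  z = (12 - (1)·-1.000 - (-2)·-0.400) / (7) = 1.743
Iteration 2:
  x = (7 - (2)·-0.400 - (-1)·1.743) / (-7) = -1.363
  y = (-1 - (-3)·-1.363 - (-4)·1.743) / (10) = 0.188
  z = (12 - (1)·-1.363 - (-2)·0.188) / (7) = 1.963
Change: (-0.363, 0.588, 0.220) → max |·| = 0.588

0.588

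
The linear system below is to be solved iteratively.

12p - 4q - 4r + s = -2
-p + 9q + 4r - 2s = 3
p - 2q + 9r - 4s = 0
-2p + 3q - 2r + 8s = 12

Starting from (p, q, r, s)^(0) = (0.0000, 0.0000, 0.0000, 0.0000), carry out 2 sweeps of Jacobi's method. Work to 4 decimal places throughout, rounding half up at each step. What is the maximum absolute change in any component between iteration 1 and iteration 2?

0.7593

Iteration 1:
  p = (-2 - (-4)·0.0000 - (-4)·0.0000 - (1)·0.0000) / (12) = -0.1667
  q = (3 - (-1)·0.0000 - (4)·0.0000 - (-2)·0.0000) / (9) = 0.3333
  r = (0 - (1)·0.0000 - (-2)·0.0000 - (-4)·0.0000) / (9) = 0.0000
  s = (12 - (-2)·0.0000 - (3)·0.0000 - (-2)·0.0000) / (8) = 1.5000
Iteration 2:
  p = (-2 - (-4)·0.3333 - (-4)·0.0000 - (1)·1.5000) / (12) = -0.1806
  q = (3 - (-1)·-0.1667 - (4)·0.0000 - (-2)·1.5000) / (9) = 0.6481
  r = (0 - (1)·-0.1667 - (-2)·0.3333 - (-4)·1.5000) / (9) = 0.7593
  s = (12 - (-2)·-0.1667 - (3)·0.3333 - (-2)·0.0000) / (8) = 1.3333
Change: (-0.0139, 0.3148, 0.7593, -0.1667) → max |·| = 0.7593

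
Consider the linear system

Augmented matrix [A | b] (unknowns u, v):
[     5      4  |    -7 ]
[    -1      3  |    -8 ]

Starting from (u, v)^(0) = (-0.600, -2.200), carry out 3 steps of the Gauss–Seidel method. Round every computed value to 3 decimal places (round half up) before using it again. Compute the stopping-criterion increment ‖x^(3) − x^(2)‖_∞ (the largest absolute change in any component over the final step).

0.075

Iteration 1:
  u = (-7 - (4)·-2.200) / (5) = 0.360
  v = (-8 - (-1)·0.360) / (3) = -2.547
Iteration 2:
  u = (-7 - (4)·-2.547) / (5) = 0.638
  v = (-8 - (-1)·0.638) / (3) = -2.454
Iteration 3:
  u = (-7 - (4)·-2.454) / (5) = 0.563
  v = (-8 - (-1)·0.563) / (3) = -2.479
Change: (-0.075, -0.025) → max |·| = 0.075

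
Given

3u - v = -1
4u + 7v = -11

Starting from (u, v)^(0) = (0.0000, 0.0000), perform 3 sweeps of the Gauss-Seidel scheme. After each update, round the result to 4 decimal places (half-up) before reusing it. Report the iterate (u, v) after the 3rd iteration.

(-0.7060, -1.1680)

Iteration 1:
  u = (-1 - (-1)·0.0000) / (3) = -0.3333
  v = (-11 - (4)·-0.3333) / (7) = -1.3810
Iteration 2:
  u = (-1 - (-1)·-1.3810) / (3) = -0.7937
  v = (-11 - (4)·-0.7937) / (7) = -1.1179
Iteration 3:
  u = (-1 - (-1)·-1.1179) / (3) = -0.7060
  v = (-11 - (4)·-0.7060) / (7) = -1.1680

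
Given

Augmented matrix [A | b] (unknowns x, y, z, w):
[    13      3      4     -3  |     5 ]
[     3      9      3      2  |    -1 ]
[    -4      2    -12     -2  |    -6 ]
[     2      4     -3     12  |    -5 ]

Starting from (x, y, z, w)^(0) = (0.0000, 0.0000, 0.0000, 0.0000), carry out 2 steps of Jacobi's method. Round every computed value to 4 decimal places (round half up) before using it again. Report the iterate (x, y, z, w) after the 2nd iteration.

Iteration 1:
  x = (5 - (3)·0.0000 - (4)·0.0000 - (-3)·0.0000) / (13) = 0.3846
  y = (-1 - (3)·0.0000 - (3)·0.0000 - (2)·0.0000) / (9) = -0.1111
  z = (-6 - (-4)·0.0000 - (2)·0.0000 - (-2)·0.0000) / (-12) = 0.5000
  w = (-5 - (2)·0.0000 - (4)·0.0000 - (-3)·0.0000) / (12) = -0.4167
Iteration 2:
  x = (5 - (3)·-0.1111 - (4)·0.5000 - (-3)·-0.4167) / (13) = 0.1602
  y = (-1 - (3)·0.3846 - (3)·0.5000 - (2)·-0.4167) / (9) = -0.3134
  z = (-6 - (-4)·0.3846 - (2)·-0.1111 - (-2)·-0.4167) / (-12) = 0.4227
  w = (-5 - (2)·0.3846 - (4)·-0.1111 - (-3)·0.5000) / (12) = -0.3187

(0.1602, -0.3134, 0.4227, -0.3187)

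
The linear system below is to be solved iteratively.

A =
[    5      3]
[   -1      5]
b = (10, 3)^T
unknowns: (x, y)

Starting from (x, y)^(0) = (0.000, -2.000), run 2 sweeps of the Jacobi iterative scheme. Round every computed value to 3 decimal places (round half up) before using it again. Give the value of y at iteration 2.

1.240

Iteration 1:
  x = (10 - (3)·-2.000) / (5) = 3.200
  y = (3 - (-1)·0.000) / (5) = 0.600
Iteration 2:
  x = (10 - (3)·0.600) / (5) = 1.640
  y = (3 - (-1)·3.200) / (5) = 1.240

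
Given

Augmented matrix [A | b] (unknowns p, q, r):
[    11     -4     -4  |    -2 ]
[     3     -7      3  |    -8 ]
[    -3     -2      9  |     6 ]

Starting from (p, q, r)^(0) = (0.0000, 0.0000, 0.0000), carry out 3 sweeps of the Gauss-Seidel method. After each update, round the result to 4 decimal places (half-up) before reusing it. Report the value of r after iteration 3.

Iteration 1:
  p = (-2 - (-4)·0.0000 - (-4)·0.0000) / (11) = -0.1818
  q = (-8 - (3)·-0.1818 - (3)·0.0000) / (-7) = 1.0649
  r = (6 - (-3)·-0.1818 - (-2)·1.0649) / (9) = 0.8427
Iteration 2:
  p = (-2 - (-4)·1.0649 - (-4)·0.8427) / (11) = 0.5119
  q = (-8 - (3)·0.5119 - (3)·0.8427) / (-7) = 1.7234
  r = (6 - (-3)·0.5119 - (-2)·1.7234) / (9) = 1.2203
Iteration 3:
  p = (-2 - (-4)·1.7234 - (-4)·1.2203) / (11) = 0.8886
  q = (-8 - (3)·0.8886 - (3)·1.2203) / (-7) = 2.0467
  r = (6 - (-3)·0.8886 - (-2)·2.0467) / (9) = 1.4177

1.4177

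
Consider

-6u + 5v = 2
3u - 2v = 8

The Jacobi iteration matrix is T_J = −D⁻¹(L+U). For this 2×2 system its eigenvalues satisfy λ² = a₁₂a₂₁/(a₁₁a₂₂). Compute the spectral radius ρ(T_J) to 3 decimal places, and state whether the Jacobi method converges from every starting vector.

a₁₂a₂₁/(a₁₁a₂₂) = (5)·(3) / ((-6)·(-2)) = 1.250000
ρ = √|1.250000| = √1.250000 = 1.118
ρ > 1, so Jacobi diverges

1.118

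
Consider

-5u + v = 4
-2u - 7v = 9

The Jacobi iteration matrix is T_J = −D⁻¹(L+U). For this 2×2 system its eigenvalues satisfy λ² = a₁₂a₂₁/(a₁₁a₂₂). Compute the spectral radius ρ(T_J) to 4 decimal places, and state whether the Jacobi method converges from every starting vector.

a₁₂a₂₁/(a₁₁a₂₂) = (1)·(-2) / ((-5)·(-7)) = -0.057143
ρ = √|-0.057143| = √0.057143 = 0.2390
ρ < 1, so Jacobi converges

0.2390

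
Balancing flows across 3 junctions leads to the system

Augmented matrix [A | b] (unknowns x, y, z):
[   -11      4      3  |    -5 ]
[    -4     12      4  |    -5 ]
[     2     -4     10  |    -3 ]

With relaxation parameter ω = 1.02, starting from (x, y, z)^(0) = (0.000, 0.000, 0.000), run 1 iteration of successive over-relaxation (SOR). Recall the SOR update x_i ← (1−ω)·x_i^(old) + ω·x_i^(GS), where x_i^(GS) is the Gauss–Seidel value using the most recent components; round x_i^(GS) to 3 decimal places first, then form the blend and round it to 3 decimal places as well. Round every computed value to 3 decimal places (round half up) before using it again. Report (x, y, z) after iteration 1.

(0.464, -0.267, -0.510)

Iteration 1:
  x: GS value = (-5 - (4)·0.000 - (3)·0.000) / (-11) = 0.455;  x ← (1−ω)·0.000 + ω·0.455 = 0.464
  y: GS value = (-5 - (-4)·0.464 - (4)·0.000) / (12) = -0.262;  y ← (1−ω)·0.000 + ω·-0.262 = -0.267
  z: GS value = (-3 - (2)·0.464 - (-4)·-0.267) / (10) = -0.500;  z ← (1−ω)·0.000 + ω·-0.500 = -0.510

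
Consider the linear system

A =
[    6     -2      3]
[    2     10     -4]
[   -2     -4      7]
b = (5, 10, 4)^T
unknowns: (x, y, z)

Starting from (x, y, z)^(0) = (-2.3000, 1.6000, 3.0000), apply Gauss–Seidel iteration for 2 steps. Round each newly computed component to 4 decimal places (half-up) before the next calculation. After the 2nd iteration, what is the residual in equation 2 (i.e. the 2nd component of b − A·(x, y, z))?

-0.5388

Iteration 1:
  x = (5 - (-2)·1.6000 - (3)·3.0000) / (6) = -0.1333
  y = (10 - (2)·-0.1333 - (-4)·3.0000) / (10) = 2.2267
  z = (4 - (-2)·-0.1333 - (-4)·2.2267) / (7) = 1.8057
Iteration 2:
  x = (5 - (-2)·2.2267 - (3)·1.8057) / (6) = 0.6727
  y = (10 - (2)·0.6727 - (-4)·1.8057) / (10) = 1.5877
  z = (4 - (-2)·0.6727 - (-4)·1.5877) / (7) = 1.6709
Residual b − A·x = (-0.8735, -0.5388, -0.0001)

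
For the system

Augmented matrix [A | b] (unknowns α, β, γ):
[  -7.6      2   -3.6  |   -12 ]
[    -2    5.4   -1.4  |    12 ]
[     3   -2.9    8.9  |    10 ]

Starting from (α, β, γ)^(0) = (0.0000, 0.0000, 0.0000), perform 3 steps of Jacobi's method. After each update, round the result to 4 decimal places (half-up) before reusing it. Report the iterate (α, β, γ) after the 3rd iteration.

Iteration 1:
  α = (-12 - (2)·0.0000 - (-3.6)·0.0000) / (-7.6) = 1.5789
  β = (12 - (-2)·0.0000 - (-1.4)·0.0000) / (5.4) = 2.2222
  γ = (10 - (3)·0.0000 - (-2.9)·0.0000) / (8.9) = 1.1236
Iteration 2:
  α = (-12 - (2)·2.2222 - (-3.6)·1.1236) / (-7.6) = 1.6315
  β = (12 - (-2)·1.5789 - (-1.4)·1.1236) / (5.4) = 3.0983
  γ = (10 - (3)·1.5789 - (-2.9)·2.2222) / (8.9) = 1.3155
Iteration 3:
  α = (-12 - (2)·3.0983 - (-3.6)·1.3155) / (-7.6) = 1.7712
  β = (12 - (-2)·1.6315 - (-1.4)·1.3155) / (5.4) = 3.1675
  γ = (10 - (3)·1.6315 - (-2.9)·3.0983) / (8.9) = 1.5832

(1.7712, 3.1675, 1.5832)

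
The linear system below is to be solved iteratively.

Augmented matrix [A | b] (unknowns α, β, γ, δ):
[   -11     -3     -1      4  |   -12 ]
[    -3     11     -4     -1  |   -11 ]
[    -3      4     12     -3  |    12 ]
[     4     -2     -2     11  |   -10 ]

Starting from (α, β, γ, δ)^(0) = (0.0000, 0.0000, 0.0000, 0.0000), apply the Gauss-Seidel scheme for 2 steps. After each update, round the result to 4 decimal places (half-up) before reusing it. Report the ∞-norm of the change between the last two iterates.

0.4958

Iteration 1:
  α = (-12 - (-3)·0.0000 - (-1)·0.0000 - (4)·0.0000) / (-11) = 1.0909
  β = (-11 - (-3)·1.0909 - (-4)·0.0000 - (-1)·0.0000) / (11) = -0.7025
  γ = (12 - (-3)·1.0909 - (4)·-0.7025 - (-3)·0.0000) / (12) = 1.5069
  δ = (-10 - (4)·1.0909 - (-2)·-0.7025 - (-2)·1.5069) / (11) = -1.1595
Iteration 2:
  α = (-12 - (-3)·-0.7025 - (-1)·1.5069 - (4)·-1.1595) / (-11) = 0.7239
  β = (-11 - (-3)·0.7239 - (-4)·1.5069 - (-1)·-1.1595) / (11) = -0.3600
  γ = (12 - (-3)·0.7239 - (4)·-0.3600 - (-3)·-1.1595) / (12) = 1.0111
  δ = (-10 - (4)·0.7239 - (-2)·-0.3600 - (-2)·1.0111) / (11) = -1.0539
Change: (-0.3670, 0.3425, -0.4958, 0.1056) → max |·| = 0.4958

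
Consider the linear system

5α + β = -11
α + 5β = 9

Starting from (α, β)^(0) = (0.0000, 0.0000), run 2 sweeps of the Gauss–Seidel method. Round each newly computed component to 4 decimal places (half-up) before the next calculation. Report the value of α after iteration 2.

Iteration 1:
  α = (-11 - (1)·0.0000) / (5) = -2.2000
  β = (9 - (1)·-2.2000) / (5) = 2.2400
Iteration 2:
  α = (-11 - (1)·2.2400) / (5) = -2.6480
  β = (9 - (1)·-2.6480) / (5) = 2.3296

-2.6480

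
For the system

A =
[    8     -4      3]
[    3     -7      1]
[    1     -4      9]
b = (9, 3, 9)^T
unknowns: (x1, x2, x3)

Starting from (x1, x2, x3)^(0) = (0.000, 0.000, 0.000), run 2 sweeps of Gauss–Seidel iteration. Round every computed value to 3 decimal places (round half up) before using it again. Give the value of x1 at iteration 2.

0.815

Iteration 1:
  x1 = (9 - (-4)·0.000 - (3)·0.000) / (8) = 1.125
  x2 = (3 - (3)·1.125 - (1)·0.000) / (-7) = 0.054
  x3 = (9 - (1)·1.125 - (-4)·0.054) / (9) = 0.899
Iteration 2:
  x1 = (9 - (-4)·0.054 - (3)·0.899) / (8) = 0.815
  x2 = (3 - (3)·0.815 - (1)·0.899) / (-7) = 0.049
  x3 = (9 - (1)·0.815 - (-4)·0.049) / (9) = 0.931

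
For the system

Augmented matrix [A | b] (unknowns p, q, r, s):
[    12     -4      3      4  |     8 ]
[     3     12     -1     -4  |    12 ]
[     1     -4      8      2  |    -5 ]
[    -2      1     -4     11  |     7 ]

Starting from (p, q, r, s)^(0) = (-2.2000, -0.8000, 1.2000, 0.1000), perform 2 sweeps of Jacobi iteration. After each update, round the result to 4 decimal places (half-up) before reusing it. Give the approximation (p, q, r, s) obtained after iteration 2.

(1.1730, 1.1672, 0.0219, 0.2136)

Iteration 1:
  p = (8 - (-4)·-0.8000 - (3)·1.2000 - (4)·0.1000) / (12) = 0.0667
  q = (12 - (3)·-2.2000 - (-1)·1.2000 - (-4)·0.1000) / (12) = 1.6833
  r = (-5 - (1)·-2.2000 - (-4)·-0.8000 - (2)·0.1000) / (8) = -0.7750
  s = (7 - (-2)·-2.2000 - (1)·-0.8000 - (-4)·1.2000) / (11) = 0.7455
Iteration 2:
  p = (8 - (-4)·1.6833 - (3)·-0.7750 - (4)·0.7455) / (12) = 1.1730
  q = (12 - (3)·0.0667 - (-1)·-0.7750 - (-4)·0.7455) / (12) = 1.1672
  r = (-5 - (1)·0.0667 - (-4)·1.6833 - (2)·0.7455) / (8) = 0.0219
  s = (7 - (-2)·0.0667 - (1)·1.6833 - (-4)·-0.7750) / (11) = 0.2136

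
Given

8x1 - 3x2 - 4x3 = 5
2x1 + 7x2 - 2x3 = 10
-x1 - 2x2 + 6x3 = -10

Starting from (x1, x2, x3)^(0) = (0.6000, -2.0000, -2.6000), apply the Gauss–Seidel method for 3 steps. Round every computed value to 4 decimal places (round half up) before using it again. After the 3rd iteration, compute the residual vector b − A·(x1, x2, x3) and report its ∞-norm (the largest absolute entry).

Iteration 1:
  x1 = (5 - (-3)·-2.0000 - (-4)·-2.6000) / (8) = -1.4250
  x2 = (10 - (2)·-1.4250 - (-2)·-2.6000) / (7) = 1.0929
  x3 = (-10 - (-1)·-1.4250 - (-2)·1.0929) / (6) = -1.5399
Iteration 2:
  x1 = (5 - (-3)·1.0929 - (-4)·-1.5399) / (8) = 0.2649
  x2 = (10 - (2)·0.2649 - (-2)·-1.5399) / (7) = 0.9129
  x3 = (-10 - (-1)·0.2649 - (-2)·0.9129) / (6) = -1.3182
Iteration 3:
  x1 = (5 - (-3)·0.9129 - (-4)·-1.3182) / (8) = 0.3082
  x2 = (10 - (2)·0.3082 - (-2)·-1.3182) / (7) = 0.9639
  x3 = (-10 - (-1)·0.3082 - (-2)·0.9639) / (6) = -1.2940
Residual b − A·x = (0.2501, 0.0483, 0.0000); ∞-norm = 0.2501

0.2501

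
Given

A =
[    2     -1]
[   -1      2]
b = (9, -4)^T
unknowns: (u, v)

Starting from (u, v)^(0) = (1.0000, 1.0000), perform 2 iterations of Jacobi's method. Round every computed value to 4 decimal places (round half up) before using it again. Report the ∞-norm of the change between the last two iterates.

2.0000

Iteration 1:
  u = (9 - (-1)·1.0000) / (2) = 5.0000
  v = (-4 - (-1)·1.0000) / (2) = -1.5000
Iteration 2:
  u = (9 - (-1)·-1.5000) / (2) = 3.7500
  v = (-4 - (-1)·5.0000) / (2) = 0.5000
Change: (-1.2500, 2.0000) → max |·| = 2.0000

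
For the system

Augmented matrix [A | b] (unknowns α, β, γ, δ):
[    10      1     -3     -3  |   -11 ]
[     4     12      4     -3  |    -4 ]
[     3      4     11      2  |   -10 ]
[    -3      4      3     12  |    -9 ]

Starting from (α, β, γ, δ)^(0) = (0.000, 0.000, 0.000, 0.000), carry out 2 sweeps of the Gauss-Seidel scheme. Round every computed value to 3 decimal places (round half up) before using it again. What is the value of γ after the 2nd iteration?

-0.387

Iteration 1:
  α = (-11 - (1)·0.000 - (-3)·0.000 - (-3)·0.000) / (10) = -1.100
  β = (-4 - (4)·-1.100 - (4)·0.000 - (-3)·0.000) / (12) = 0.033
  γ = (-10 - (3)·-1.100 - (4)·0.033 - (2)·0.000) / (11) = -0.621
  δ = (-9 - (-3)·-1.100 - (4)·0.033 - (3)·-0.621) / (12) = -0.881
Iteration 2:
  α = (-11 - (1)·0.033 - (-3)·-0.621 - (-3)·-0.881) / (10) = -1.554
  β = (-4 - (4)·-1.554 - (4)·-0.621 - (-3)·-0.881) / (12) = 0.171
  γ = (-10 - (3)·-1.554 - (4)·0.171 - (2)·-0.881) / (11) = -0.387
  δ = (-9 - (-3)·-1.554 - (4)·0.171 - (3)·-0.387) / (12) = -1.099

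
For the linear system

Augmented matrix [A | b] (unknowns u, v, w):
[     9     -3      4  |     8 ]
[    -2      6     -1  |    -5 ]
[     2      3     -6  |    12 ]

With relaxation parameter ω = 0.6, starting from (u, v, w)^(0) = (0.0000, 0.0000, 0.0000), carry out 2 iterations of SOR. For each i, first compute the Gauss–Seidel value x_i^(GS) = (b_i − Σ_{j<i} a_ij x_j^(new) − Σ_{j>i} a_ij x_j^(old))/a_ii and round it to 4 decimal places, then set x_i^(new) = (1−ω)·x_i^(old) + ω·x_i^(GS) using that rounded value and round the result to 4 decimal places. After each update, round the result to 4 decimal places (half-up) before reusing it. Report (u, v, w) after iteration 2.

(0.9910, -0.5803, -1.6604)

Iteration 1:
  u: GS value = (8 - (-3)·0.0000 - (4)·0.0000) / (9) = 0.8889;  u ← (1−ω)·0.0000 + ω·0.8889 = 0.5333
  v: GS value = (-5 - (-2)·0.5333 - (-1)·0.0000) / (6) = -0.6556;  v ← (1−ω)·0.0000 + ω·-0.6556 = -0.3934
  w: GS value = (12 - (2)·0.5333 - (3)·-0.3934) / (-6) = -2.0189;  w ← (1−ω)·0.0000 + ω·-2.0189 = -1.2113
Iteration 2:
  u: GS value = (8 - (-3)·-0.3934 - (4)·-1.2113) / (9) = 1.2961;  u ← (1−ω)·0.5333 + ω·1.2961 = 0.9910
  v: GS value = (-5 - (-2)·0.9910 - (-1)·-1.2113) / (6) = -0.7049;  v ← (1−ω)·-0.3934 + ω·-0.7049 = -0.5803
  w: GS value = (12 - (2)·0.9910 - (3)·-0.5803) / (-6) = -1.9598;  w ← (1−ω)·-1.2113 + ω·-1.9598 = -1.6604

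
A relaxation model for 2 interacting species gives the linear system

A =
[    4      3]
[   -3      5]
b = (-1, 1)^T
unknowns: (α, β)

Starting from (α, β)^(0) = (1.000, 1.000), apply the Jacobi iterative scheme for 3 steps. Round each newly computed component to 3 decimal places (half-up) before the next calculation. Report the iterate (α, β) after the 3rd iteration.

Iteration 1:
  α = (-1 - (3)·1.000) / (4) = -1.000
  β = (1 - (-3)·1.000) / (5) = 0.800
Iteration 2:
  α = (-1 - (3)·0.800) / (4) = -0.850
  β = (1 - (-3)·-1.000) / (5) = -0.400
Iteration 3:
  α = (-1 - (3)·-0.400) / (4) = 0.050
  β = (1 - (-3)·-0.850) / (5) = -0.310

(0.050, -0.310)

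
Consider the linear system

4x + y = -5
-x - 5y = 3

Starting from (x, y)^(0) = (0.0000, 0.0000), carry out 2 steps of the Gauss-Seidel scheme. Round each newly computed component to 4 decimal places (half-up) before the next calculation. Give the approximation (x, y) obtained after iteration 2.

(-1.1625, -0.3675)

Iteration 1:
  x = (-5 - (1)·0.0000) / (4) = -1.2500
  y = (3 - (-1)·-1.2500) / (-5) = -0.3500
Iteration 2:
  x = (-5 - (1)·-0.3500) / (4) = -1.1625
  y = (3 - (-1)·-1.1625) / (-5) = -0.3675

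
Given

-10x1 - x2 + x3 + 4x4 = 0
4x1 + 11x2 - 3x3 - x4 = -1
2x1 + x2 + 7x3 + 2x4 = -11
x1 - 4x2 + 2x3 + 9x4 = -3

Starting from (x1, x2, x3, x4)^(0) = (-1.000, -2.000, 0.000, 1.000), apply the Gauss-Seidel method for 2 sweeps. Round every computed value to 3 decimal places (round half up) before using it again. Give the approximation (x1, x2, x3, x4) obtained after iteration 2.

(-0.199, -0.568, -1.418, -0.249)

Iteration 1:
  x1 = (0 - (-1)·-2.000 - (1)·0.000 - (4)·1.000) / (-10) = 0.600
  x2 = (-1 - (4)·0.600 - (-3)·0.000 - (-1)·1.000) / (11) = -0.218
  x3 = (-11 - (2)·0.600 - (1)·-0.218 - (2)·1.000) / (7) = -1.997
  x4 = (-3 - (1)·0.600 - (-4)·-0.218 - (2)·-1.997) / (9) = -0.053
Iteration 2:
  x1 = (0 - (-1)·-0.218 - (1)·-1.997 - (4)·-0.053) / (-10) = -0.199
  x2 = (-1 - (4)·-0.199 - (-3)·-1.997 - (-1)·-0.053) / (11) = -0.568
  x3 = (-11 - (2)·-0.199 - (1)·-0.568 - (2)·-0.053) / (7) = -1.418
  x4 = (-3 - (1)·-0.199 - (-4)·-0.568 - (2)·-1.418) / (9) = -0.249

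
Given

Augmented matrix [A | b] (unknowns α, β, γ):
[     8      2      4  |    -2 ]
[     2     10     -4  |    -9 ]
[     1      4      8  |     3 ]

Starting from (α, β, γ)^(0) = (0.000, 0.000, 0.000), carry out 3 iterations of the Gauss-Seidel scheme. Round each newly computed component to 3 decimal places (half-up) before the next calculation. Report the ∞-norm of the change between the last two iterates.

0.062

Iteration 1:
  α = (-2 - (2)·0.000 - (4)·0.000) / (8) = -0.250
  β = (-9 - (2)·-0.250 - (-4)·0.000) / (10) = -0.850
  γ = (3 - (1)·-0.250 - (4)·-0.850) / (8) = 0.831
Iteration 2:
  α = (-2 - (2)·-0.850 - (4)·0.831) / (8) = -0.453
  β = (-9 - (2)·-0.453 - (-4)·0.831) / (10) = -0.477
  γ = (3 - (1)·-0.453 - (4)·-0.477) / (8) = 0.670
Iteration 3:
  α = (-2 - (2)·-0.477 - (4)·0.670) / (8) = -0.466
  β = (-9 - (2)·-0.466 - (-4)·0.670) / (10) = -0.539
  γ = (3 - (1)·-0.466 - (4)·-0.539) / (8) = 0.703
Change: (-0.013, -0.062, 0.033) → max |·| = 0.062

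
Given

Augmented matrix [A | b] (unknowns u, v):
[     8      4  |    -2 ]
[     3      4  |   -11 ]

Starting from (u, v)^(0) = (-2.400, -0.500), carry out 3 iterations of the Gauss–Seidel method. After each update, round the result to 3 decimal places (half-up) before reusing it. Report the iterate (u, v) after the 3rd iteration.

Iteration 1:
  u = (-2 - (4)·-0.500) / (8) = 0.000
  v = (-11 - (3)·0.000) / (4) = -2.750
Iteration 2:
  u = (-2 - (4)·-2.750) / (8) = 1.125
  v = (-11 - (3)·1.125) / (4) = -3.594
Iteration 3:
  u = (-2 - (4)·-3.594) / (8) = 1.547
  v = (-11 - (3)·1.547) / (4) = -3.910

(1.547, -3.910)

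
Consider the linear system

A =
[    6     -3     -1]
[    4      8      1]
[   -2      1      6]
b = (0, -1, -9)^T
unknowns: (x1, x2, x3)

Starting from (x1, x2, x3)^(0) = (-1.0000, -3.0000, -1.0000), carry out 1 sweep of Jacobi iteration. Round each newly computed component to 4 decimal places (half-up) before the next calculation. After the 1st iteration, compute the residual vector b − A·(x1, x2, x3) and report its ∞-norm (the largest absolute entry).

Iteration 1:
  x1 = (0 - (-3)·-3.0000 - (-1)·-1.0000) / (6) = -1.6667
  x2 = (-1 - (4)·-1.0000 - (1)·-1.0000) / (8) = 0.5000
  x3 = (-9 - (-2)·-1.0000 - (1)·-3.0000) / (6) = -1.3333
Residual b − A·x = (10.1669, 3.0001, -4.8336); ∞-norm = 10.1669

10.1669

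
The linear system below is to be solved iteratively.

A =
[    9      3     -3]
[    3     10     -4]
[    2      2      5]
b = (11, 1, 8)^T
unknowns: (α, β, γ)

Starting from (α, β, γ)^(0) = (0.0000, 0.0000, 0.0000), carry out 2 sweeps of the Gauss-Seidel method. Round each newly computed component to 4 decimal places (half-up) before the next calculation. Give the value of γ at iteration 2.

0.8844

Iteration 1:
  α = (11 - (3)·0.0000 - (-3)·0.0000) / (9) = 1.2222
  β = (1 - (3)·1.2222 - (-4)·0.0000) / (10) = -0.2667
  γ = (8 - (2)·1.2222 - (2)·-0.2667) / (5) = 1.2178
Iteration 2:
  α = (11 - (3)·-0.2667 - (-3)·1.2178) / (9) = 1.7171
  β = (1 - (3)·1.7171 - (-4)·1.2178) / (10) = 0.0720
  γ = (8 - (2)·1.7171 - (2)·0.0720) / (5) = 0.8844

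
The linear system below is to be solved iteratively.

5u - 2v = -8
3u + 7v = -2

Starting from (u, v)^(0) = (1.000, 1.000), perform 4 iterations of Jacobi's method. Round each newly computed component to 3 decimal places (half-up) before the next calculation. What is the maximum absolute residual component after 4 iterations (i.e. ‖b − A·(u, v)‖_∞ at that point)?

Iteration 1:
  u = (-8 - (-2)·1.000) / (5) = -1.200
  v = (-2 - (3)·1.000) / (7) = -0.714
Iteration 2:
  u = (-8 - (-2)·-0.714) / (5) = -1.886
  v = (-2 - (3)·-1.200) / (7) = 0.229
Iteration 3:
  u = (-8 - (-2)·0.229) / (5) = -1.508
  v = (-2 - (3)·-1.886) / (7) = 0.523
Iteration 4:
  u = (-8 - (-2)·0.523) / (5) = -1.391
  v = (-2 - (3)·-1.508) / (7) = 0.361
Residual b − A·x = (-0.323, -0.354); ∞-norm = 0.354

0.354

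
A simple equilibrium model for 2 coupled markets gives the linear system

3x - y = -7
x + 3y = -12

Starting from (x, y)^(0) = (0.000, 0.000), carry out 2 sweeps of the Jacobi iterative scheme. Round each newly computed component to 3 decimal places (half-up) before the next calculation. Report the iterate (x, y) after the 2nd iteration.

(-3.667, -3.222)

Iteration 1:
  x = (-7 - (-1)·0.000) / (3) = -2.333
  y = (-12 - (1)·0.000) / (3) = -4.000
Iteration 2:
  x = (-7 - (-1)·-4.000) / (3) = -3.667
  y = (-12 - (1)·-2.333) / (3) = -3.222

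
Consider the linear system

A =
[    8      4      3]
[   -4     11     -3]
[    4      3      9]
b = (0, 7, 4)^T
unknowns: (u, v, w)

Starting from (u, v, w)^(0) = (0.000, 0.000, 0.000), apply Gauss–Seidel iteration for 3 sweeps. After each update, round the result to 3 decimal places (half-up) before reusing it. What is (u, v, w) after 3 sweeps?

(-0.441, 0.596, 0.442)

Iteration 1:
  u = (0 - (4)·0.000 - (3)·0.000) / (8) = 0.000
  v = (7 - (-4)·0.000 - (-3)·0.000) / (11) = 0.636
  w = (4 - (4)·0.000 - (3)·0.636) / (9) = 0.232
Iteration 2:
  u = (0 - (4)·0.636 - (3)·0.232) / (8) = -0.405
  v = (7 - (-4)·-0.405 - (-3)·0.232) / (11) = 0.552
  w = (4 - (4)·-0.405 - (3)·0.552) / (9) = 0.440
Iteration 3:
  u = (0 - (4)·0.552 - (3)·0.440) / (8) = -0.441
  v = (7 - (-4)·-0.441 - (-3)·0.440) / (11) = 0.596
  w = (4 - (4)·-0.441 - (3)·0.596) / (9) = 0.442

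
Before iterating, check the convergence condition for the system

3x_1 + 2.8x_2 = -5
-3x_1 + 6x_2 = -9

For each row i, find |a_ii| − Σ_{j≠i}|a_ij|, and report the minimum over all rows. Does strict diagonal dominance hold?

row 1: |3| − (2.8) = 0.2
row 2: |6| − (3) = 3
minimum over rows = 0.2 → strictly diagonally dominant (convergence guaranteed)

0.2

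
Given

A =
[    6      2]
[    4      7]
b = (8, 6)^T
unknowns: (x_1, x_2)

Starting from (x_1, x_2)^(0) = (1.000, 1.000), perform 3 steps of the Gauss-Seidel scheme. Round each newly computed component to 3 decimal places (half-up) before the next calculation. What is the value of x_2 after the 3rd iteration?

Iteration 1:
  x_1 = (8 - (2)·1.000) / (6) = 1.000
  x_2 = (6 - (4)·1.000) / (7) = 0.286
Iteration 2:
  x_1 = (8 - (2)·0.286) / (6) = 1.238
  x_2 = (6 - (4)·1.238) / (7) = 0.150
Iteration 3:
  x_1 = (8 - (2)·0.150) / (6) = 1.283
  x_2 = (6 - (4)·1.283) / (7) = 0.124

0.124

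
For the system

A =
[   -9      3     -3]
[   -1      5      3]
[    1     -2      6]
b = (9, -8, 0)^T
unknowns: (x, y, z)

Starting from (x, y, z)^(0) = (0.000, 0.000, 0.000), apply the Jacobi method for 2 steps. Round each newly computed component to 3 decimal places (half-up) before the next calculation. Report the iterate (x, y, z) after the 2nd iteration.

Iteration 1:
  x = (9 - (3)·0.000 - (-3)·0.000) / (-9) = -1.000
  y = (-8 - (-1)·0.000 - (3)·0.000) / (5) = -1.600
  z = (0 - (1)·0.000 - (-2)·0.000) / (6) = 0.000
Iteration 2:
  x = (9 - (3)·-1.600 - (-3)·0.000) / (-9) = -1.533
  y = (-8 - (-1)·-1.000 - (3)·0.000) / (5) = -1.800
  z = (0 - (1)·-1.000 - (-2)·-1.600) / (6) = -0.367

(-1.533, -1.800, -0.367)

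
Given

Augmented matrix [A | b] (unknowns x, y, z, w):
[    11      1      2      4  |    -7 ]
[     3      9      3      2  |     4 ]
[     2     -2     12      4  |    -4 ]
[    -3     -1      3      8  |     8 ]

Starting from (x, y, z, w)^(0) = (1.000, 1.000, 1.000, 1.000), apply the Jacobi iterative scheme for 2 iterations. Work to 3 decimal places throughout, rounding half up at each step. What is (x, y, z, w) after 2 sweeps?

Iteration 1:
  x = (-7 - (1)·1.000 - (2)·1.000 - (4)·1.000) / (11) = -1.273
  y = (4 - (3)·1.000 - (3)·1.000 - (2)·1.000) / (9) = -0.444
  z = (-4 - (2)·1.000 - (-2)·1.000 - (4)·1.000) / (12) = -0.667
  w = (8 - (-3)·1.000 - (-1)·1.000 - (3)·1.000) / (8) = 1.125
Iteration 2:
  x = (-7 - (1)·-0.444 - (2)·-0.667 - (4)·1.125) / (11) = -0.884
  y = (4 - (3)·-1.273 - (3)·-0.667 - (2)·1.125) / (9) = 0.841
  z = (-4 - (2)·-1.273 - (-2)·-0.444 - (4)·1.125) / (12) = -0.570
  w = (8 - (-3)·-1.273 - (-1)·-0.444 - (3)·-0.667) / (8) = 0.717

(-0.884, 0.841, -0.570, 0.717)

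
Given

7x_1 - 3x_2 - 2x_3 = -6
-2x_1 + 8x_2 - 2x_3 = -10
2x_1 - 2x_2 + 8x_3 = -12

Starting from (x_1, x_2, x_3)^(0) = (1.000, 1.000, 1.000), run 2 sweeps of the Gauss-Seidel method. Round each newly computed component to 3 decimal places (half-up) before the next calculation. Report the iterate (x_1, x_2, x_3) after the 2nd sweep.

Iteration 1:
  x_1 = (-6 - (-3)·1.000 - (-2)·1.000) / (7) = -0.143
  x_2 = (-10 - (-2)·-0.143 - (-2)·1.000) / (8) = -1.036
  x_3 = (-12 - (2)·-0.143 - (-2)·-1.036) / (8) = -1.723
Iteration 2:
  x_1 = (-6 - (-3)·-1.036 - (-2)·-1.723) / (7) = -1.793
  x_2 = (-10 - (-2)·-1.793 - (-2)·-1.723) / (8) = -2.129
  x_3 = (-12 - (2)·-1.793 - (-2)·-2.129) / (8) = -1.584

(-1.793, -2.129, -1.584)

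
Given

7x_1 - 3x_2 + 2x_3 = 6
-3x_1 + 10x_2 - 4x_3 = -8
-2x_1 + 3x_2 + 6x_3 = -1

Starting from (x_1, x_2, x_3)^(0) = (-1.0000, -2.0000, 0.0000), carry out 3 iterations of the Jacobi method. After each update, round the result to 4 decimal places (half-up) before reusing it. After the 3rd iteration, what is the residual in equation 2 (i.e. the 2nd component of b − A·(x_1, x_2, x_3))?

0.0667

Iteration 1:
  x_1 = (6 - (-3)·-2.0000 - (2)·0.0000) / (7) = 0.0000
  x_2 = (-8 - (-3)·-1.0000 - (-4)·0.0000) / (10) = -1.1000
  x_3 = (-1 - (-2)·-1.0000 - (3)·-2.0000) / (6) = 0.5000
Iteration 2:
  x_1 = (6 - (-3)·-1.1000 - (2)·0.5000) / (7) = 0.2429
  x_2 = (-8 - (-3)·0.0000 - (-4)·0.5000) / (10) = -0.6000
  x_3 = (-1 - (-2)·0.0000 - (3)·-1.1000) / (6) = 0.3833
Iteration 3:
  x_1 = (6 - (-3)·-0.6000 - (2)·0.3833) / (7) = 0.4905
  x_2 = (-8 - (-3)·0.2429 - (-4)·0.3833) / (10) = -0.5738
  x_3 = (-1 - (-2)·0.2429 - (3)·-0.6000) / (6) = 0.2143
Residual b − A·x = (0.4165, 0.0667, 0.4166)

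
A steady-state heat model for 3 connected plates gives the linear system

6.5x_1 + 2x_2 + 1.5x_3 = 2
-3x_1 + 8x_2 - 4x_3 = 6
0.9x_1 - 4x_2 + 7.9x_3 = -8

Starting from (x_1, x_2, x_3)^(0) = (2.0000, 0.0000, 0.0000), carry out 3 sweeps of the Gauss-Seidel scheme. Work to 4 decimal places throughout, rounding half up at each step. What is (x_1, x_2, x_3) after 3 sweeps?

(0.3282, 0.4864, -0.8038)

Iteration 1:
  x_1 = (2 - (2)·0.0000 - (1.5)·0.0000) / (6.5) = 0.3077
  x_2 = (6 - (-3)·0.3077 - (-4)·0.0000) / (8) = 0.8654
  x_3 = (-8 - (0.9)·0.3077 - (-4)·0.8654) / (7.9) = -0.6095
Iteration 2:
  x_1 = (2 - (2)·0.8654 - (1.5)·-0.6095) / (6.5) = 0.1821
  x_2 = (6 - (-3)·0.1821 - (-4)·-0.6095) / (8) = 0.5135
  x_3 = (-8 - (0.9)·0.1821 - (-4)·0.5135) / (7.9) = -0.7734
Iteration 3:
  x_1 = (2 - (2)·0.5135 - (1.5)·-0.7734) / (6.5) = 0.3282
  x_2 = (6 - (-3)·0.3282 - (-4)·-0.7734) / (8) = 0.4864
  x_3 = (-8 - (0.9)·0.3282 - (-4)·0.4864) / (7.9) = -0.8038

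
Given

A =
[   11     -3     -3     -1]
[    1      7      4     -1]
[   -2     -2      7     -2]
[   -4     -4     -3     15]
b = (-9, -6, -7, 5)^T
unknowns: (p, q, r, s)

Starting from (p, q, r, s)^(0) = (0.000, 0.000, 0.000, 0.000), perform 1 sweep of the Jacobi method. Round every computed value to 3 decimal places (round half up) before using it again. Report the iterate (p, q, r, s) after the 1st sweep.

Iteration 1:
  p = (-9 - (-3)·0.000 - (-3)·0.000 - (-1)·0.000) / (11) = -0.818
  q = (-6 - (1)·0.000 - (4)·0.000 - (-1)·0.000) / (7) = -0.857
  r = (-7 - (-2)·0.000 - (-2)·0.000 - (-2)·0.000) / (7) = -1.000
  s = (5 - (-4)·0.000 - (-4)·0.000 - (-3)·0.000) / (15) = 0.333

(-0.818, -0.857, -1.000, 0.333)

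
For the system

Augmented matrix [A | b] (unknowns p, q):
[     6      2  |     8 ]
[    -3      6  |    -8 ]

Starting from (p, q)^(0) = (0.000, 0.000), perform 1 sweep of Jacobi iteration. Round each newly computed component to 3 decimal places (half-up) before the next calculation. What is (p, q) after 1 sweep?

(1.333, -1.333)

Iteration 1:
  p = (8 - (2)·0.000) / (6) = 1.333
  q = (-8 - (-3)·0.000) / (6) = -1.333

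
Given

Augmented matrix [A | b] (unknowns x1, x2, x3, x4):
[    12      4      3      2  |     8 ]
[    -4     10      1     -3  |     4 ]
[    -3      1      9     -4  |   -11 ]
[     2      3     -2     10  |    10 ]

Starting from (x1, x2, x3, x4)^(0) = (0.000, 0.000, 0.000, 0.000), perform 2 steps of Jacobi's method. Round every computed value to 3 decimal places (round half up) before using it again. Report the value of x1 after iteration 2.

0.672

Iteration 1:
  x1 = (8 - (4)·0.000 - (3)·0.000 - (2)·0.000) / (12) = 0.667
  x2 = (4 - (-4)·0.000 - (1)·0.000 - (-3)·0.000) / (10) = 0.400
  x3 = (-11 - (-3)·0.000 - (1)·0.000 - (-4)·0.000) / (9) = -1.222
  x4 = (10 - (2)·0.000 - (3)·0.000 - (-2)·0.000) / (10) = 1.000
Iteration 2:
  x1 = (8 - (4)·0.400 - (3)·-1.222 - (2)·1.000) / (12) = 0.672
  x2 = (4 - (-4)·0.667 - (1)·-1.222 - (-3)·1.000) / (10) = 1.089
  x3 = (-11 - (-3)·0.667 - (1)·0.400 - (-4)·1.000) / (9) = -0.600
  x4 = (10 - (2)·0.667 - (3)·0.400 - (-2)·-1.222) / (10) = 0.502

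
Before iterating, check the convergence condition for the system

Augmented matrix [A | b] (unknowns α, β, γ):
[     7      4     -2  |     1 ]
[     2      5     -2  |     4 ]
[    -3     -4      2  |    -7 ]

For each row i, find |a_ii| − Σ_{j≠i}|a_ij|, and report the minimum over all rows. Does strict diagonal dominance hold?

row 1: |7| − (4+2) = 1
row 2: |5| − (2+2) = 1
row 3: |2| − (3+4) = -5
minimum over rows = -5 → not strictly diagonally dominant

-5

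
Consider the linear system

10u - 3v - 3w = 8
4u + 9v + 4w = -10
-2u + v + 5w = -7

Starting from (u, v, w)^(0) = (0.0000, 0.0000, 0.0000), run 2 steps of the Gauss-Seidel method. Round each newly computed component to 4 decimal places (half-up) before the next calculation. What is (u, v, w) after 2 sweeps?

Iteration 1:
  u = (8 - (-3)·0.0000 - (-3)·0.0000) / (10) = 0.8000
  v = (-10 - (4)·0.8000 - (4)·0.0000) / (9) = -1.4667
  w = (-7 - (-2)·0.8000 - (1)·-1.4667) / (5) = -0.7867
Iteration 2:
  u = (8 - (-3)·-1.4667 - (-3)·-0.7867) / (10) = 0.1240
  v = (-10 - (4)·0.1240 - (4)·-0.7867) / (9) = -0.8166
  w = (-7 - (-2)·0.1240 - (1)·-0.8166) / (5) = -1.1871

(0.1240, -0.8166, -1.1871)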